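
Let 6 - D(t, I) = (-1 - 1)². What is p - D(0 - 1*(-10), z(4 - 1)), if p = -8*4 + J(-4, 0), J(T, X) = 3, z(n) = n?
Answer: -31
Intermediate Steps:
D(t, I) = 2 (D(t, I) = 6 - (-1 - 1)² = 6 - 1*(-2)² = 6 - 1*4 = 6 - 4 = 2)
p = -29 (p = -8*4 + 3 = -32 + 3 = -29)
p - D(0 - 1*(-10), z(4 - 1)) = -29 - 1*2 = -29 - 2 = -31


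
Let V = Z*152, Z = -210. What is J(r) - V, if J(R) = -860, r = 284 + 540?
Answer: 31060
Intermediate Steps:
r = 824
V = -31920 (V = -210*152 = -31920)
J(r) - V = -860 - 1*(-31920) = -860 + 31920 = 31060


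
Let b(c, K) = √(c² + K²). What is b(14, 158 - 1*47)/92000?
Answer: √12517/92000 ≈ 0.0012161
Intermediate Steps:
b(c, K) = √(K² + c²)
b(14, 158 - 1*47)/92000 = √((158 - 1*47)² + 14²)/92000 = √((158 - 47)² + 196)*(1/92000) = √(111² + 196)*(1/92000) = √(12321 + 196)*(1/92000) = √12517*(1/92000) = √12517/92000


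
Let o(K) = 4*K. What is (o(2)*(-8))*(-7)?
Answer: 448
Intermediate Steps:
(o(2)*(-8))*(-7) = ((4*2)*(-8))*(-7) = (8*(-8))*(-7) = -64*(-7) = 448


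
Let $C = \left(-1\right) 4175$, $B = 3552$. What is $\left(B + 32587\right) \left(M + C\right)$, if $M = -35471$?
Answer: $-1432766794$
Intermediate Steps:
$C = -4175$
$\left(B + 32587\right) \left(M + C\right) = \left(3552 + 32587\right) \left(-35471 - 4175\right) = 36139 \left(-39646\right) = -1432766794$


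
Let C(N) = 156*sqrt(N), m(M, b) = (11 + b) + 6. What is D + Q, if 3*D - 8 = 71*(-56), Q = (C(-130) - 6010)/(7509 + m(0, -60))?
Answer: -14821559/11199 + 78*I*sqrt(130)/3733 ≈ -1323.5 + 0.23824*I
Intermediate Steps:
m(M, b) = 17 + b
Q = -3005/3733 + 78*I*sqrt(130)/3733 (Q = (156*sqrt(-130) - 6010)/(7509 + (17 - 60)) = (156*(I*sqrt(130)) - 6010)/(7509 - 43) = (156*I*sqrt(130) - 6010)/7466 = (-6010 + 156*I*sqrt(130))*(1/7466) = -3005/3733 + 78*I*sqrt(130)/3733 ≈ -0.80498 + 0.23824*I)
D = -3968/3 (D = 8/3 + (71*(-56))/3 = 8/3 + (1/3)*(-3976) = 8/3 - 3976/3 = -3968/3 ≈ -1322.7)
D + Q = -3968/3 + (-3005/3733 + 78*I*sqrt(130)/3733) = -14821559/11199 + 78*I*sqrt(130)/3733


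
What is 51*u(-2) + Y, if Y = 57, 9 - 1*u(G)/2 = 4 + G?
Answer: 771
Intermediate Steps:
u(G) = 10 - 2*G (u(G) = 18 - 2*(4 + G) = 18 + (-8 - 2*G) = 10 - 2*G)
51*u(-2) + Y = 51*(10 - 2*(-2)) + 57 = 51*(10 + 4) + 57 = 51*14 + 57 = 714 + 57 = 771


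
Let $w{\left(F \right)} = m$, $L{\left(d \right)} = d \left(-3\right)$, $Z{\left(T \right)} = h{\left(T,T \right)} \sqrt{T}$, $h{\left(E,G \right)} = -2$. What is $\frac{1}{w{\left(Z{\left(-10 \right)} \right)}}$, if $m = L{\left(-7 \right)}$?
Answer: $\frac{1}{21} \approx 0.047619$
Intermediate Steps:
$Z{\left(T \right)} = - 2 \sqrt{T}$
$L{\left(d \right)} = - 3 d$
$m = 21$ ($m = \left(-3\right) \left(-7\right) = 21$)
$w{\left(F \right)} = 21$
$\frac{1}{w{\left(Z{\left(-10 \right)} \right)}} = \frac{1}{21}$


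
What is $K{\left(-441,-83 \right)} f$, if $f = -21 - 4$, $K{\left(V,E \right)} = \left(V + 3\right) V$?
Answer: $-4828950$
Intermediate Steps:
$K{\left(V,E \right)} = V \left(3 + V\right)$ ($K{\left(V,E \right)} = \left(3 + V\right) V = V \left(3 + V\right)$)
$f = -25$ ($f = -21 - 4 = -25$)
$K{\left(-441,-83 \right)} f = - 441 \left(3 - 441\right) \left(-25\right) = \left(-441\right) \left(-438\right) \left(-25\right) = 193158 \left(-25\right) = -4828950$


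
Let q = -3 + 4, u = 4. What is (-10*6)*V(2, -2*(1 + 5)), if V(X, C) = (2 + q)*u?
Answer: -720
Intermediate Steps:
q = 1
V(X, C) = 12 (V(X, C) = (2 + 1)*4 = 3*4 = 12)
(-10*6)*V(2, -2*(1 + 5)) = -10*6*12 = -60*12 = -720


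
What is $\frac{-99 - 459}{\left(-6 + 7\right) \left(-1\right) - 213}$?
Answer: $\frac{279}{107} \approx 2.6075$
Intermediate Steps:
$\frac{-99 - 459}{\left(-6 + 7\right) \left(-1\right) - 213} = - \frac{558}{1 \left(-1\right) - 213} = - \frac{558}{-1 - 213} = - \frac{558}{-214} = \left(-558\right) \left(- \frac{1}{214}\right) = \frac{279}{107}$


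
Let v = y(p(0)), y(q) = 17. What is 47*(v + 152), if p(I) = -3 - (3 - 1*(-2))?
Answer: 7943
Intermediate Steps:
p(I) = -8 (p(I) = -3 - (3 + 2) = -3 - 1*5 = -3 - 5 = -8)
v = 17
47*(v + 152) = 47*(17 + 152) = 47*169 = 7943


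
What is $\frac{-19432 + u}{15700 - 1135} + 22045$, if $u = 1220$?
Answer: $\frac{321067213}{14565} \approx 22044.0$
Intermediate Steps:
$\frac{-19432 + u}{15700 - 1135} + 22045 = \frac{-19432 + 1220}{15700 - 1135} + 22045 = - \frac{18212}{14565} + 22045 = \frac{321067213}{14565}$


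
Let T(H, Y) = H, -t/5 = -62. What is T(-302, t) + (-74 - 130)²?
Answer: 41314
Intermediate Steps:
t = 310 (t = -5*(-62) = 310)
T(-302, t) + (-74 - 130)² = -302 + (-74 - 130)² = -302 + (-204)² = -302 + 41616 = 41314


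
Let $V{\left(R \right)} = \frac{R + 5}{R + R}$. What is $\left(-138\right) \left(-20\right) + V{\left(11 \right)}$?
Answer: $\frac{30368}{11} \approx 2760.7$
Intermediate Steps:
$V{\left(R \right)} = \frac{5 + R}{2 R}$
$\left(-138\right) \left(-20\right) + V{\left(11 \right)} = \left(-138\right) \left(-20\right) + \frac{5 + 11}{2 \cdot 11} = 2760 + \frac{1}{2} \cdot \frac{1}{11} \cdot 16 = 2760 + \frac{8}{11} = \frac{30368}{11}$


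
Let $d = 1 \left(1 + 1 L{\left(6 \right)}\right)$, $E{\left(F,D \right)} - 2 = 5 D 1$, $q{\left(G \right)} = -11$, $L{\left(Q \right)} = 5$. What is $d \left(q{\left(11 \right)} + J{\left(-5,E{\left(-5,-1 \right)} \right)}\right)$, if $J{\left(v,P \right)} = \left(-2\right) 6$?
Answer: $-138$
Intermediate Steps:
$E{\left(F,D \right)} = 2 + 5 D$ ($E{\left(F,D \right)} = 2 + 5 D 1 = 2 + 5 D$)
$J{\left(v,P \right)} = -12$
$d = 6$ ($d = 1 \left(1 + 1 \cdot 5\right) = 1 \left(1 + 5\right) = 1 \cdot 6 = 6$)
$d \left(q{\left(11 \right)} + J{\left(-5,E{\left(-5,-1 \right)} \right)}\right) = 6 \left(-11 - 12\right) = 6 \left(-23\right) = -138$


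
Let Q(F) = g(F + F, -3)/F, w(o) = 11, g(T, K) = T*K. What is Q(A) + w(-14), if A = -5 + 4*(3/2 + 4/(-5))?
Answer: 5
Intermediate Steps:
g(T, K) = K*T
A = -11/5 (A = -5 + 4*(3*(½) + 4*(-⅕)) = -5 + 4*(3/2 - ⅘) = -5 + 4*(7/10) = -5 + 14/5 = -11/5 ≈ -2.2000)
Q(F) = -6 (Q(F) = (-3*(F + F))/F = (-6*F)/F = -6)
Q(A) + w(-14) = -6 + 11 = 5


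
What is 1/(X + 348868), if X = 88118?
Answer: 1/436986 ≈ 2.2884e-6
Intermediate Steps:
1/(X + 348868) = 1/(88118 + 348868) = 1/436986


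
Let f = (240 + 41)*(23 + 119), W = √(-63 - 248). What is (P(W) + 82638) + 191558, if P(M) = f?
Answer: 314098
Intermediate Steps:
W = I*√311 (W = √(-311) = I*√311 ≈ 17.635*I)
f = 39902 (f = 281*142 = 39902)
P(M) = 39902
(P(W) + 82638) + 191558 = (39902 + 82638) + 191558 = 122540 + 191558 = 314098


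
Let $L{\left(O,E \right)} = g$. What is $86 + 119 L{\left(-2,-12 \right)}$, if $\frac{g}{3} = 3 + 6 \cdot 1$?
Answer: $3299$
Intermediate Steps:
$g = 27$ ($g = 3 \left(3 + 6 \cdot 1\right) = 3 \left(3 + 6\right) = 3 \cdot 9 = 27$)
$L{\left(O,E \right)} = 27$
$86 + 119 L{\left(-2,-12 \right)} = 86 + 119 \cdot 27 = 86 + 3213 = 3299$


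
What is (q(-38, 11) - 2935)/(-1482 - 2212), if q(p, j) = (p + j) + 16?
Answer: 1473/1847 ≈ 0.79751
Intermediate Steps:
q(p, j) = 16 + j + p (q(p, j) = (j + p) + 16 = 16 + j + p)
(q(-38, 11) - 2935)/(-1482 - 2212) = ((16 + 11 - 38) - 2935)/(-1482 - 2212) = (-11 - 2935)/(-3694) = -2946*(-1/3694) = 1473/1847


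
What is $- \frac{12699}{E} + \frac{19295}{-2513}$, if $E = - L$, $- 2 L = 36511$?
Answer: $- \frac{768304919}{91752143} \approx -8.3737$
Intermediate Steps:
$L = - \frac{36511}{2}$ ($L = \left(- \frac{1}{2}\right) 36511 = - \frac{36511}{2} \approx -18256.0$)
$E = \frac{36511}{2}$ ($E = \left(-1\right) \left(- \frac{36511}{2}\right) = \frac{36511}{2} \approx 18256.0$)
$- \frac{12699}{E} + \frac{19295}{-2513} = - \frac{12699}{\frac{36511}{2}} + \frac{19295}{-2513} = \left(-12699\right) \frac{2}{36511} + 19295 \left(- \frac{1}{2513}\right) = - \frac{25398}{36511} - \frac{19295}{2513} = - \frac{768304919}{91752143}$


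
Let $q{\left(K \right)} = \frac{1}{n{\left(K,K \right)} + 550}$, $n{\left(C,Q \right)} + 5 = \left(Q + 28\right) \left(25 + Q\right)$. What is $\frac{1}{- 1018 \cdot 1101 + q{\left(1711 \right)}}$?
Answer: $- \frac{3019449}{3384252789281} \approx -8.9221 \cdot 10^{-7}$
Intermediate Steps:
$n{\left(C,Q \right)} = -5 + \left(25 + Q\right) \left(28 + Q\right)$ ($n{\left(C,Q \right)} = -5 + \left(Q + 28\right) \left(25 + Q\right) = -5 + \left(28 + Q\right) \left(25 + Q\right) = -5 + \left(25 + Q\right) \left(28 + Q\right)$)
$q{\left(K \right)} = \frac{1}{1245 + K^{2} + 53 K}$ ($q{\left(K \right)} = \frac{1}{\left(695 + K^{2} + 53 K\right) + 550} = \frac{1}{1245 + K^{2} + 53 K}$)
$\frac{1}{- 1018 \cdot 1101 + q{\left(1711 \right)}} = \frac{1}{- 1018 \cdot 1101 + \frac{1}{1245 + 1711^{2} + 53 \cdot 1711}} = \frac{1}{\left(-1\right) 1120818 + \frac{1}{1245 + 2927521 + 90683}} = \frac{1}{-1120818 + \frac{1}{3019449}} = \frac{1}{- \frac{3384252789281}{3019449}} = - \frac{3019449}{3384252789281}$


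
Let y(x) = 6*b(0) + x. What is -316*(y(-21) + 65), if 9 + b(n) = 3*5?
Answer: -25280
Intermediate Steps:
b(n) = 6 (b(n) = -9 + 3*5 = -9 + 15 = 6)
y(x) = 36 + x (y(x) = 6*6 + x = 36 + x)
-316*(y(-21) + 65) = -316*((36 - 21) + 65) = -316*(15 + 65) = -316*80 = -25280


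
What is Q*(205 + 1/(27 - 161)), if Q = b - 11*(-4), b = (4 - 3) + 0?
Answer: 1236105/134 ≈ 9224.7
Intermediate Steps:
b = 1 (b = 1 + 0 = 1)
Q = 45 (Q = 1 - 11*(-4) = 1 + 44 = 45)
Q*(205 + 1/(27 - 161)) = 45*(205 + 1/(27 - 161)) = 45*(205 + 1/(-134)) = 45*(205 - 1/134) = 45*(27469/134) = 1236105/134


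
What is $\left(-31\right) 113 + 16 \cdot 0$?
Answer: $-3503$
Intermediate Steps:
$\left(-31\right) 113 + 16 \cdot 0 = -3503 + 0 = -3503$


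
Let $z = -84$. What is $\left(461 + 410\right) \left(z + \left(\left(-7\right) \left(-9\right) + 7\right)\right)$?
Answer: $-12194$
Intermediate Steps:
$\left(461 + 410\right) \left(z + \left(\left(-7\right) \left(-9\right) + 7\right)\right) = \left(461 + 410\right) \left(-84 + \left(\left(-7\right) \left(-9\right) + 7\right)\right) = 871 \left(-84 + \left(63 + 7\right)\right) = 871 \left(-84 + 70\right) = 871 \left(-14\right) = -12194$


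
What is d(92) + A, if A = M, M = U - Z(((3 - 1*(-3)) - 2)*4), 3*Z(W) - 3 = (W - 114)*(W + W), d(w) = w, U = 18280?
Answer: 58249/3 ≈ 19416.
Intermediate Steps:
Z(W) = 1 + 2*W*(-114 + W)/3 (Z(W) = 1 + ((W - 114)*(W + W))/3 = 1 + ((-114 + W)*(2*W))/3 = 1 + (2*W*(-114 + W))/3 = 1 + 2*W*(-114 + W)/3)
M = 57973/3 (M = 18280 - (1 - 76*((3 - 1*(-3)) - 2)*4 + 2*(((3 - 1*(-3)) - 2)*4)²/3) = 18280 - (1 - 76*((3 + 3) - 2)*4 + 2*(((3 + 3) - 2)*4)²/3) = 18280 - (1 - 76*(6 - 2)*4 + 2*((6 - 2)*4)²/3) = 18280 - (1 - 304*4 + 2*(4*4)²/3) = 18280 - (1 - 76*16 + (⅔)*16²) = 18280 - (1 - 1216 + (⅔)*256) = 18280 - (1 - 1216 + 512/3) = 18280 - 1*(-3133/3) = 18280 + 3133/3 = 57973/3 ≈ 19324.)
A = 57973/3 ≈ 19324.
d(92) + A = 92 + 57973/3 = 58249/3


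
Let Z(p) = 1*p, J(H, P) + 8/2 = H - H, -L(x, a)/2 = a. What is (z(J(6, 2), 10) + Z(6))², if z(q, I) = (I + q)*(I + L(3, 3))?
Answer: 900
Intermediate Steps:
L(x, a) = -2*a
J(H, P) = -4 (J(H, P) = -4 + (H - H) = -4 + 0 = -4)
z(q, I) = (-6 + I)*(I + q) (z(q, I) = (I + q)*(I - 2*3) = (I + q)*(I - 6) = (I + q)*(-6 + I) = (-6 + I)*(I + q))
Z(p) = p
(z(J(6, 2), 10) + Z(6))² = ((10² - 6*10 - 6*(-4) + 10*(-4)) + 6)² = ((100 - 60 + 24 - 40) + 6)² = (24 + 6)² = 30² = 900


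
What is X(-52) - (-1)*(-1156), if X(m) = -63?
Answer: -1219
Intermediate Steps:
X(-52) - (-1)*(-1156) = -63 - (-1)*(-1156) = -63 - 1*1156 = -63 - 1156 = -1219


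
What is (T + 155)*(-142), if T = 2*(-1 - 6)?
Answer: -20022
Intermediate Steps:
T = -14 (T = 2*(-7) = -14)
(T + 155)*(-142) = (-14 + 155)*(-142) = 141*(-142) = -20022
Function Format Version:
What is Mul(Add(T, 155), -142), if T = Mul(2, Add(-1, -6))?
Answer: -20022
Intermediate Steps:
T = -14 (T = Mul(2, -7) = -14)
Mul(Add(T, 155), -142) = Mul(Add(-14, 155), -142) = Mul(141, -142) = -20022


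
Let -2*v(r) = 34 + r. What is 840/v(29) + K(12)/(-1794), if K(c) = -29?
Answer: -15937/598 ≈ -26.651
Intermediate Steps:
v(r) = -17 - r/2 (v(r) = -(34 + r)/2 = -17 - r/2)
840/v(29) + K(12)/(-1794) = 840/(-17 - ½*29) - 29/(-1794) = 840/(-17 - 29/2) - 29*(-1/1794) = 840/(-63/2) + 29/1794 = 840*(-2/63) + 29/1794 = -80/3 + 29/1794 = -15937/598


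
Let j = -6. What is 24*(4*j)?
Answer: -576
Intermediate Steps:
24*(4*j) = 24*(4*(-6)) = 24*(-24) = -576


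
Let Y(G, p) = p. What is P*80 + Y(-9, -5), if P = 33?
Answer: 2635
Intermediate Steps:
P*80 + Y(-9, -5) = 33*80 - 5 = 2640 - 5 = 2635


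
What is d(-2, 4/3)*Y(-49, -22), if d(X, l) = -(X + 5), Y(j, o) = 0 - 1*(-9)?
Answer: -27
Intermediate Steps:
Y(j, o) = 9 (Y(j, o) = 0 + 9 = 9)
d(X, l) = -5 - X (d(X, l) = -(5 + X) = -5 - X)
d(-2, 4/3)*Y(-49, -22) = (-5 - 1*(-2))*9 = (-5 + 2)*9 = -3*9 = -27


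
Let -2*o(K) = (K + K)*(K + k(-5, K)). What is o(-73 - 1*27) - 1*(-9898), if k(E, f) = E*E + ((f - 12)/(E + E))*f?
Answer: -109602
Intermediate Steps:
k(E, f) = E**2 + f*(-12 + f)/(2*E) (k(E, f) = E**2 + ((-12 + f)/((2*E)))*f = E**2 + ((-12 + f)*(1/(2*E)))*f = E**2 + ((-12 + f)/(2*E))*f = E**2 + f*(-12 + f)/(2*E))
o(K) = -K*(25 - K**2/10 + 11*K/5) (o(K) = -(K + K)*(K + ((-5)**3 + K**2/2 - 6*K)/(-5))/2 = -2*K*(K - (-125 + K**2/2 - 6*K)/5)/2 = -2*K*(K + (25 - K**2/10 + 6*K/5))/2 = -2*K*(25 - K**2/10 + 11*K/5)/2 = -K*(25 - K**2/10 + 11*K/5))
o(-73 - 1*27) - 1*(-9898) = (-73 - 1*27)*(-250 + (-73 - 1*27)**2 - 22*(-73 - 1*27))/10 - 1*(-9898) = (-73 - 27)*(-250 + (-73 - 27)**2 - 22*(-73 - 27))/10 + 9898 = (1/10)*(-100)*(-250 + (-100)**2 - 22*(-100)) + 9898 = (1/10)*(-100)*(-250 + 10000 + 2200) + 9898 = (1/10)*(-100)*11950 + 9898 = -119500 + 9898 = -109602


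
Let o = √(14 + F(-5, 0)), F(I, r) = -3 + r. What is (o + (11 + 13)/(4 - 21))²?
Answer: 3755/289 - 48*√11/17 ≈ 3.6285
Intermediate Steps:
o = √11 (o = √(14 + (-3 + 0)) = √(14 - 3) = √11 ≈ 3.3166)
(o + (11 + 13)/(4 - 21))² = (√11 + (11 + 13)/(4 - 21))² = (√11 + 24/(-17))² = (√11 + 24*(-1/17))² = (√11 - 24/17)² = (-24/17 + √11)²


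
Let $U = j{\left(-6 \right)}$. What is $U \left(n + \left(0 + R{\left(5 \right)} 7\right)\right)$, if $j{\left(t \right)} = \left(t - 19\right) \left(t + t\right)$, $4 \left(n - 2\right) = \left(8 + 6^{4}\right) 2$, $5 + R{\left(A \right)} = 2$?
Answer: $189900$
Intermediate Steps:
$R{\left(A \right)} = -3$ ($R{\left(A \right)} = -5 + 2 = -3$)
$n = 654$ ($n = 2 + \frac{\left(8 + 6^{4}\right) 2}{4} = 2 + \frac{\left(8 + 1296\right) 2}{4} = 2 + \frac{1304 \cdot 2}{4} = 2 + \frac{1}{4} \cdot 2608 = 2 + 652 = 654$)
$j{\left(t \right)} = 2 t \left(-19 + t\right)$ ($j{\left(t \right)} = \left(-19 + t\right) 2 t = 2 t \left(-19 + t\right)$)
$U = 300$ ($U = 2 \left(-6\right) \left(-19 - 6\right) = 2 \left(-6\right) \left(-25\right) = 300$)
$U \left(n + \left(0 + R{\left(5 \right)} 7\right)\right) = 300 \left(654 + \left(0 - 21\right)\right) = 300 \left(654 - 21\right) = 300 \cdot 633 = 189900$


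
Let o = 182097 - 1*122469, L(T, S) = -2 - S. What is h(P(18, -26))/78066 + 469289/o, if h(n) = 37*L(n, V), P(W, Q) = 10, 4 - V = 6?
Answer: 469289/59628 ≈ 7.8703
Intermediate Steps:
V = -2 (V = 4 - 1*6 = 4 - 6 = -2)
o = 59628 (o = 182097 - 122469 = 59628)
h(n) = 0 (h(n) = 37*(-2 - 1*(-2)) = 37*(-2 + 2) = 37*0 = 0)
h(P(18, -26))/78066 + 469289/o = 0/78066 + 469289/59628 = 0*(1/78066) + 469289*(1/59628) = 0 + 469289/59628 = 469289/59628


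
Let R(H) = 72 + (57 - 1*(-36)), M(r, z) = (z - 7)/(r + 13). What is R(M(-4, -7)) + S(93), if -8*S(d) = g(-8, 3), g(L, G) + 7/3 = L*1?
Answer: 3991/24 ≈ 166.29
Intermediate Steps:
g(L, G) = -7/3 + L (g(L, G) = -7/3 + L*1 = -7/3 + L)
M(r, z) = (-7 + z)/(13 + r)
S(d) = 31/24 (S(d) = -(-7/3 - 8)/8 = -⅛*(-31/3) = 31/24)
R(H) = 165 (R(H) = 72 + (57 + 36) = 72 + 93 = 165)
R(M(-4, -7)) + S(93) = 165 + 31/24 = 3991/24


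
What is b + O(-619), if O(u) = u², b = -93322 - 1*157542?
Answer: 132297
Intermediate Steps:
b = -250864 (b = -93322 - 157542 = -250864)
b + O(-619) = -250864 + (-619)² = -250864 + 383161 = 132297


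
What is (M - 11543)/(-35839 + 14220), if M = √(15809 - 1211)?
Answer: 11543/21619 - 3*√1622/21619 ≈ 0.52834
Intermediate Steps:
M = 3*√1622 (M = √14598 = 3*√1622 ≈ 120.82)
(M - 11543)/(-35839 + 14220) = (3*√1622 - 11543)/(-35839 + 14220) = (-11543 + 3*√1622)/(-21619) = (-11543 + 3*√1622)*(-1/21619) = 11543/21619 - 3*√1622/21619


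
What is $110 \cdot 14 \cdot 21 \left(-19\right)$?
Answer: $-614460$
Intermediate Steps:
$110 \cdot 14 \cdot 21 \left(-19\right) = 110 \cdot 294 \left(-19\right) = 110 \left(-5586\right) = -614460$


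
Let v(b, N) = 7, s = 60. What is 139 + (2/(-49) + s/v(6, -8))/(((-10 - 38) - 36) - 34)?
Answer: 401640/2891 ≈ 138.93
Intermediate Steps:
139 + (2/(-49) + s/v(6, -8))/(((-10 - 38) - 36) - 34) = 139 + (2/(-49) + 60/7)/(((-10 - 38) - 36) - 34) = 139 + (2*(-1/49) + 60*(1/7))/((-48 - 36) - 34) = 139 + (-2/49 + 60/7)/(-84 - 34) = 139 + (418/49)/(-118) = 139 - 1/118*418/49 = 139 - 209/2891 = 401640/2891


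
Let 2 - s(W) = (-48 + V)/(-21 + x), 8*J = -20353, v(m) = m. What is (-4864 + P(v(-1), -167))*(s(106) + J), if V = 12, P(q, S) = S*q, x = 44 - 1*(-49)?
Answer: 95504101/8 ≈ 1.1938e+7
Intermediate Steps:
x = 93 (x = 44 + 49 = 93)
J = -20353/8 (J = (⅛)*(-20353) = -20353/8 ≈ -2544.1)
s(W) = 5/2 (s(W) = 2 - (-48 + 12)/(-21 + 93) = 2 - (-36)/72 = 2 - 1*(-½) = 2 + ½ = 5/2)
(-4864 + P(v(-1), -167))*(s(106) + J) = (-4864 - 167*(-1))*(5/2 - 20353/8) = (-4864 + 167)*(-20333/8) = -4697*(-20333/8) = 95504101/8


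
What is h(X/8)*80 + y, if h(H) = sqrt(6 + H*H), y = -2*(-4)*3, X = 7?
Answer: 24 + 10*sqrt(433) ≈ 232.09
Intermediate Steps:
y = 24 (y = 8*3 = 24)
h(H) = sqrt(6 + H**2)
h(X/8)*80 + y = sqrt(6 + (7/8)**2)*80 + 24 = sqrt(6 + 49/64)*80 + 24 = sqrt(433/64)*80 + 24 = (sqrt(433)/8)*80 + 24 = 10*sqrt(433) + 24 = 24 + 10*sqrt(433)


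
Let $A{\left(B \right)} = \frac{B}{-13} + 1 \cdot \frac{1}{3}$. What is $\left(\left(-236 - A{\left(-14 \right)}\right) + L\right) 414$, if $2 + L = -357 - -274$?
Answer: $- \frac{1735212}{13} \approx -1.3348 \cdot 10^{5}$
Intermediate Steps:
$L = -85$ ($L = -2 - 83 = -85$)
$A{\left(B \right)} = \frac{1}{3} - \frac{B}{13}$ ($A{\left(B \right)} = B \left(- \frac{1}{13}\right) + 1 \cdot \frac{1}{3} = - \frac{B}{13} + \frac{1}{3} = \frac{1}{3} - \frac{B}{13}$)
$\left(\left(-236 - A{\left(-14 \right)}\right) + L\right) 414 = \left(\left(-236 - \left(\frac{1}{3} - - \frac{14}{13}\right)\right) - 85\right) 414 = \left(\left(-236 - \left(\frac{1}{3} + \frac{14}{13}\right)\right) - 85\right) 414 = \left(\left(-236 - \frac{55}{39}\right) - 85\right) 414 = \left(- \frac{9259}{39} - 85\right) 414 = \left(- \frac{12574}{39}\right) 414 = - \frac{1735212}{13}$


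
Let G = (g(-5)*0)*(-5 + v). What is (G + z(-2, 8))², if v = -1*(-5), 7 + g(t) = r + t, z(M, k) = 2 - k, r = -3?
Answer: 36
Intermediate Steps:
g(t) = -10 + t (g(t) = -7 + (-3 + t) = -10 + t)
v = 5
G = 0 (G = ((-10 - 5)*0)*(-5 + 5) = -15*0*0 = 0*0 = 0)
(G + z(-2, 8))² = (0 + (2 - 1*8))² = (0 + (2 - 8))² = (0 - 6)² = (-6)² = 36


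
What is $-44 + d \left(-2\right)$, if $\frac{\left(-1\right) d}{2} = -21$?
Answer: $-128$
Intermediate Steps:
$d = 42$ ($d = \left(-2\right) \left(-21\right) = 42$)
$-44 + d \left(-2\right) = -44 + 42 \left(-2\right) = -44 - 84 = -128$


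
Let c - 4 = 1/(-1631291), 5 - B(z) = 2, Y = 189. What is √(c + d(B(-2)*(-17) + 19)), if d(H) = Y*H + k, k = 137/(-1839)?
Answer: I*√54394645091825188192038/2999944149 ≈ 77.744*I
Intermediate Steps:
B(z) = 3 (B(z) = 5 - 1*2 = 5 - 2 = 3)
c = 6525163/1631291 (c = 4 + 1/(-1631291) = 4 - 1/1631291 = 6525163/1631291 ≈ 4.0000)
k = -137/1839 (k = 137*(-1/1839) = -137/1839 ≈ -0.074497)
d(H) = -137/1839 + 189*H (d(H) = 189*H - 137/1839 = -137/1839 + 189*H)
√(c + d(B(-2)*(-17) + 19)) = √(6525163/1631291 + (-137/1839 + 189*(3*(-17) + 19))) = √(6525163/1631291 + (-137/1839 + 189*(-51 + 19))) = √(6525163/1631291 + (-137/1839 + 189*(-32))) = √(6525163/1631291 + (-137/1839 - 6048)) = √(6525163/1631291 - 11122409/1839) = √(-18131885925262/2999944149) = I*√54394645091825188192038/2999944149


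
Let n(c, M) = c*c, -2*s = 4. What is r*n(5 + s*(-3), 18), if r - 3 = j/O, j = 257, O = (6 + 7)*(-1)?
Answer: -26378/13 ≈ -2029.1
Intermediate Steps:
s = -2 (s = -½*4 = -2)
O = -13 (O = 13*(-1) = -13)
n(c, M) = c²
r = -218/13 (r = 3 + 257/(-13) = 3 + 257*(-1/13) = 3 - 257/13 = -218/13 ≈ -16.769)
r*n(5 + s*(-3), 18) = -218*(5 - 2*(-3))²/13 = -218*(5 + 6)²/13 = -218/13*11² = -218/13*121 = -26378/13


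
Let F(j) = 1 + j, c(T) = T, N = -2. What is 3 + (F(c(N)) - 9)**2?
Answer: 103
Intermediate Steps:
3 + (F(c(N)) - 9)**2 = 3 + ((1 - 2) - 9)**2 = 3 + (-1 - 9)**2 = 3 + (-10)**2 = 3 + 100 = 103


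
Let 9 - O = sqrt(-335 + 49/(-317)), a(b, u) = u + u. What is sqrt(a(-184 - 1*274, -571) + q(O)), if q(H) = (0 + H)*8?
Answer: sqrt(-107523230 - 5072*I*sqrt(8419837))/317 ≈ 2.2335 - 32.787*I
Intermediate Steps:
a(b, u) = 2*u
O = 9 - 2*I*sqrt(8419837)/317 (O = 9 - sqrt(-335 + 49/(-317)) = 9 - sqrt(-335 + 49*(-1/317)) = 9 - sqrt(-335 - 49/317) = 9 - sqrt(-106244/317) = 9 - 2*I*sqrt(8419837)/317 ≈ 9.0 - 18.307*I)
q(H) = 8*H (q(H) = H*8 = 8*H)
sqrt(a(-184 - 1*274, -571) + q(O)) = sqrt(2*(-571) + 8*(9 - 2*I*sqrt(8419837)/317)) = sqrt(-1142 + (72 - 16*I*sqrt(8419837)/317)) = sqrt(-1070 - 16*I*sqrt(8419837)/317)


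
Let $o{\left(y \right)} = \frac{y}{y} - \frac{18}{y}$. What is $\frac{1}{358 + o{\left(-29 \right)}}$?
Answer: $\frac{29}{10429} \approx 0.0027807$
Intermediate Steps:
$o{\left(y \right)} = 1 - \frac{18}{y}$
$\frac{1}{358 + o{\left(-29 \right)}} = \frac{1}{358 + \frac{-18 - 29}{-29}} = \frac{1}{358 - - \frac{47}{29}} = \frac{1}{358 + \frac{47}{29}} = \frac{1}{\frac{10429}{29}} = \frac{29}{10429}$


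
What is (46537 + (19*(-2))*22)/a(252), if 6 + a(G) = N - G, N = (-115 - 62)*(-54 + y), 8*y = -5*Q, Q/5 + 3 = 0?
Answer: 365608/61125 ≈ 5.9813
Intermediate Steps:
Q = -15 (Q = -15 + 5*0 = -15 + 0 = -15)
y = 75/8 (y = (-5*(-15))/8 = (1/8)*75 = 75/8 ≈ 9.3750)
N = 63189/8 (N = (-115 - 62)*(-54 + 75/8) = -177*(-357/8) = 63189/8 ≈ 7898.6)
a(G) = 63141/8 - G (a(G) = -6 + (63189/8 - G) = 63141/8 - G)
(46537 + (19*(-2))*22)/a(252) = (46537 + (19*(-2))*22)/(63141/8 - 1*252) = (46537 - 38*22)/(63141/8 - 252) = (46537 - 836)/(61125/8) = 45701*(8/61125) = 365608/61125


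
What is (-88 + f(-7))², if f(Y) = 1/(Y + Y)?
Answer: 1520289/196 ≈ 7756.6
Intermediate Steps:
f(Y) = 1/(2*Y)
(-88 + f(-7))² = (-88 + (½)/(-7))² = (-88 + (½)*(-⅐))² = (-88 - 1/14)² = (-1233/14)² = 1520289/196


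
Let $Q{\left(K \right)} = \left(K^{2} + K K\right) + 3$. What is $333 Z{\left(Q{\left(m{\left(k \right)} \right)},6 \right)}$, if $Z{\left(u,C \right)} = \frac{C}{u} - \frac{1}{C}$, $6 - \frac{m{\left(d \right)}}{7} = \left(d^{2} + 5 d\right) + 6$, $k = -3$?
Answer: $- \frac{129315}{2354} \approx -54.934$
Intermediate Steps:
$m{\left(d \right)} = - 35 d - 7 d^{2}$ ($m{\left(d \right)} = 42 - 7 \left(\left(d^{2} + 5 d\right) + 6\right) = 42 - 7 \left(6 + d^{2} + 5 d\right) = 42 - \left(42 + 7 d^{2} + 35 d\right) = - 35 d - 7 d^{2}$)
$Q{\left(K \right)} = 3 + 2 K^{2}$ ($Q{\left(K \right)} = \left(K^{2} + K^{2}\right) + 3 = 2 K^{2} + 3 = 3 + 2 K^{2}$)
$Z{\left(u,C \right)} = - \frac{1}{C} + \frac{C}{u}$
$333 Z{\left(Q{\left(m{\left(k \right)} \right)},6 \right)} = 333 \left(- \frac{1}{6} + \frac{6}{3 + 2 \left(\left(-7\right) \left(-3\right) \left(5 - 3\right)\right)^{2}}\right) = 333 \left(\left(-1\right) \frac{1}{6} + \frac{6}{3 + 2 \left(\left(-7\right) \left(-3\right) 2\right)^{2}}\right) = 333 \left(- \frac{1}{6} + \frac{6}{3 + 2 \cdot 42^{2}}\right) = 333 \left(- \frac{1}{6} + \frac{6}{3 + 2 \cdot 1764}\right) = 333 \left(- \frac{1}{6} + \frac{6}{3 + 3528}\right) = 333 \left(- \frac{1}{6} + \frac{6}{3531}\right) = 333 \left(- \frac{1}{6} + 6 \cdot \frac{1}{3531}\right) = 333 \left(- \frac{1}{6} + \frac{2}{1177}\right) = 333 \left(- \frac{1165}{7062}\right) = - \frac{129315}{2354}$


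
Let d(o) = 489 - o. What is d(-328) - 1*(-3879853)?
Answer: 3880670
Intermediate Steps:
d(-328) - 1*(-3879853) = (489 - 1*(-328)) - 1*(-3879853) = (489 + 328) + 3879853 = 817 + 3879853 = 3880670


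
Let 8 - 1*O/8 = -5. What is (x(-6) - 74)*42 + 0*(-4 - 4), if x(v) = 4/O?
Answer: -40383/13 ≈ -3106.4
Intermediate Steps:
O = 104 (O = 64 - 8*(-5) = 64 + 40 = 104)
x(v) = 1/26 (x(v) = 4/104 = 4*(1/104) = 1/26)
(x(-6) - 74)*42 + 0*(-4 - 4) = (1/26 - 74)*42 + 0*(-4 - 4) = -1923/26*42 + 0*(-8) = -40383/13 + 0 = -40383/13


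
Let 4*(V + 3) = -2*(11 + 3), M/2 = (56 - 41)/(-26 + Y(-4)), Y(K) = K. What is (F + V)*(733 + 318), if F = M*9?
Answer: -19969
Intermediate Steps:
M = -1 (M = 2*((56 - 41)/(-26 - 4)) = 2*(15/(-30)) = 2*(15*(-1/30)) = 2*(-1/2) = -1)
V = -10 (V = -3 + (-2*(11 + 3))/4 = -3 + (-2*14)/4 = -3 + (1/4)*(-28) = -3 - 7 = -10)
F = -9 (F = -1*9 = -9)
(F + V)*(733 + 318) = (-9 - 10)*(733 + 318) = -19*1051 = -19969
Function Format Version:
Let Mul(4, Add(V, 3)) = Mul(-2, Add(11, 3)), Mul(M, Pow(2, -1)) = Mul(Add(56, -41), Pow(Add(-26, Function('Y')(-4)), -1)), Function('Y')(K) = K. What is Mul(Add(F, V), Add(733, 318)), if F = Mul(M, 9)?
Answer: -19969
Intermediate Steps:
M = -1 (M = Mul(2, Mul(Add(56, -41), Pow(Add(-26, -4), -1))) = Mul(2, Mul(15, Pow(-30, -1))) = Mul(2, Mul(15, Rational(-1, 30))) = Mul(2, Rational(-1, 2)) = -1)
V = -10 (V = Add(-3, Mul(Rational(1, 4), Mul(-2, Add(11, 3)))) = Add(-3, Mul(Rational(1, 4), Mul(-2, 14))) = Add(-3, Mul(Rational(1, 4), -28)) = Add(-3, -7) = -10)
F = -9 (F = Mul(-1, 9) = -9)
Mul(Add(F, V), Add(733, 318)) = Mul(Add(-9, -10), Add(733, 318)) = Mul(-19, 1051) = -19969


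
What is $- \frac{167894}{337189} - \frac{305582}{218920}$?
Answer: $- \frac{69897121739}{36908707940} \approx -1.8938$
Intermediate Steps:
$- \frac{167894}{337189} - \frac{305582}{218920} = \left(-167894\right) \frac{1}{337189} - \frac{152791}{109460} = - \frac{167894}{337189} - \frac{152791}{109460} = - \frac{69897121739}{36908707940}$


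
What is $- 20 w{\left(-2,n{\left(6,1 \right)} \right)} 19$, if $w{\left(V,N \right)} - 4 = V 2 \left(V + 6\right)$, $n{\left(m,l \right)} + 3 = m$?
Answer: $4560$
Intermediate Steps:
$n{\left(m,l \right)} = -3 + m$
$w{\left(V,N \right)} = 4 + 2 V \left(6 + V\right)$ ($w{\left(V,N \right)} = 4 + V 2 \left(V + 6\right) = 4 + 2 V \left(6 + V\right)$)
$- 20 w{\left(-2,n{\left(6,1 \right)} \right)} 19 = - 20 \left(4 + 2 \left(-2\right)^{2} + 12 \left(-2\right)\right) 19 = - 20 \left(4 + 2 \cdot 4 - 24\right) 19 = - 20 \left(4 + 8 - 24\right) 19 = \left(-20\right) \left(-12\right) 19 = 240 \cdot 19 = 4560$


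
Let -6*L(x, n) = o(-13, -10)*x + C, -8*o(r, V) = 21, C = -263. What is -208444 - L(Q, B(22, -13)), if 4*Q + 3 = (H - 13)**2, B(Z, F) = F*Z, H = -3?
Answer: -40034977/192 ≈ -2.0852e+5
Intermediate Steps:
o(r, V) = -21/8 (o(r, V) = -1/8*21 = -21/8)
Q = 253/4 (Q = -3/4 + (-3 - 13)**2/4 = -3/4 + (1/4)*(-16)**2 = -3/4 + (1/4)*256 = -3/4 + 64 = 253/4 ≈ 63.250)
L(x, n) = 263/6 + 7*x/16 (L(x, n) = -(-21*x/8 - 263)/6 = -(-263 - 21*x/8)/6 = 263/6 + 7*x/16)
-208444 - L(Q, B(22, -13)) = -208444 - (263/6 + (7/16)*(253/4)) = -208444 - (263/6 + 1771/64) = -208444 - 1*13729/192 = -208444 - 13729/192 = -40034977/192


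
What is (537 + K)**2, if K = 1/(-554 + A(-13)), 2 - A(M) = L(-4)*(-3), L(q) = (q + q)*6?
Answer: 139689810001/484416 ≈ 2.8837e+5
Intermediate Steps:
L(q) = 12*q (L(q) = (2*q)*6 = 12*q)
A(M) = -142 (A(M) = 2 - 12*(-4)*(-3) = 2 - (-48)*(-3) = 2 - 1*144 = 2 - 144 = -142)
K = -1/696 (K = 1/(-554 - 142) = 1/(-696) = -1/696 ≈ -0.0014368)
(537 + K)**2 = (537 - 1/696)**2 = (373751/696)**2 = 139689810001/484416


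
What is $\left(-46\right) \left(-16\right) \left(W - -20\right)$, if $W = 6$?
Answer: $19136$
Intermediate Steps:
$\left(-46\right) \left(-16\right) \left(W - -20\right) = \left(-46\right) \left(-16\right) \left(6 - -20\right) = 736 \left(6 + 20\right) = 736 \cdot 26 = 19136$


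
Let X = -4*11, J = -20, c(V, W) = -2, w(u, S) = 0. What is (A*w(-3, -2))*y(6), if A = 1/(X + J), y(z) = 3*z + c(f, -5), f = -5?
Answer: 0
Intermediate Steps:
X = -44
y(z) = -2 + 3*z (y(z) = 3*z - 2 = -2 + 3*z)
A = -1/64 (A = 1/(-44 - 20) = 1/(-64) = -1/64 ≈ -0.015625)
(A*w(-3, -2))*y(6) = (-1/64*0)*(-2 + 3*6) = 0*(-2 + 18) = 0*16 = 0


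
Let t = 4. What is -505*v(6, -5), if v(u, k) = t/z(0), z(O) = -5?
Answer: 404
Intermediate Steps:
v(u, k) = -⅘ (v(u, k) = 4/(-5) = 4*(-⅕) = -⅘)
-505*v(6, -5) = -505*(-⅘) = 404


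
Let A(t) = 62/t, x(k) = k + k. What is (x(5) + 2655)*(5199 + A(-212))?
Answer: 1468582895/106 ≈ 1.3855e+7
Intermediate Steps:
x(k) = 2*k
(x(5) + 2655)*(5199 + A(-212)) = (2*5 + 2655)*(5199 + 62/(-212)) = (10 + 2655)*(5199 + 62*(-1/212)) = 2665*(5199 - 31/106) = 2665*(551063/106) = 1468582895/106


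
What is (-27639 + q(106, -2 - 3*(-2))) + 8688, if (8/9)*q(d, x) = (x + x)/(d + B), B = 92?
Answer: -416921/22 ≈ -18951.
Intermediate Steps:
q(d, x) = 9*x/(4*(92 + d)) (q(d, x) = 9*((x + x)/(d + 92))/8 = 9*((2*x)/(92 + d))/8 = 9*(2*x/(92 + d))/8 = 9*x/(4*(92 + d)))
(-27639 + q(106, -2 - 3*(-2))) + 8688 = (-27639 + 9*(-2 - 3*(-2))/(4*(92 + 106))) + 8688 = (-27639 + (9/4)*(-2 + 6)/198) + 8688 = (-27639 + (9/4)*4*(1/198)) + 8688 = (-27639 + 1/22) + 8688 = -608057/22 + 8688 = -416921/22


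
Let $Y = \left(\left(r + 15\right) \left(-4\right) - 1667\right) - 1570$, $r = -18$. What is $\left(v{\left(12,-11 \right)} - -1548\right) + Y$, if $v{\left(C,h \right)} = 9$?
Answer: $-1668$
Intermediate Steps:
$Y = -3225$ ($Y = \left(\left(-18 + 15\right) \left(-4\right) - 1667\right) - 1570 = \left(\left(-3\right) \left(-4\right) - 1667\right) - 1570 = \left(12 - 1667\right) - 1570 = -1655 - 1570 = -3225$)
$\left(v{\left(12,-11 \right)} - -1548\right) + Y = \left(9 - -1548\right) - 3225 = \left(9 + 1548\right) - 3225 = 1557 - 3225 = -1668$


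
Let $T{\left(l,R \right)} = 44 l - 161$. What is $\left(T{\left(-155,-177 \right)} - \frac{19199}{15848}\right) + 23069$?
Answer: $\frac{254943425}{15848} \approx 16087.0$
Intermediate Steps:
$T{\left(l,R \right)} = -161 + 44 l$
$\left(T{\left(-155,-177 \right)} - \frac{19199}{15848}\right) + 23069 = \left(\left(-161 + 44 \left(-155\right)\right) - \frac{19199}{15848}\right) + 23069 = \left(\left(-161 - 6820\right) - \frac{19199}{15848}\right) + 23069 = \left(-6981 - \frac{19199}{15848}\right) + 23069 = - \frac{110654087}{15848} + 23069 = \frac{254943425}{15848}$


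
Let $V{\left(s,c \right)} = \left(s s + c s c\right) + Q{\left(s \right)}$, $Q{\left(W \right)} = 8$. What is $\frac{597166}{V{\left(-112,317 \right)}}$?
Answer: $- \frac{298583}{5621108} \approx -0.053118$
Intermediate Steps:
$V{\left(s,c \right)} = 8 + s^{2} + s c^{2}$ ($V{\left(s,c \right)} = \left(s s + c s c\right) + 8 = \left(s^{2} + s c^{2}\right) + 8 = 8 + s^{2} + s c^{2}$)
$\frac{597166}{V{\left(-112,317 \right)}} = \frac{597166}{8 + \left(-112\right)^{2} - 112 \cdot 317^{2}} = \frac{597166}{8 + 12544 - 11254768} = \frac{597166}{-11242216} = 597166 \left(- \frac{1}{11242216}\right) = - \frac{298583}{5621108}$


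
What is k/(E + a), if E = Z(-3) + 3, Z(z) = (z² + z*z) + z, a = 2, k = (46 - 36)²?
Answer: 5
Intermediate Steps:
k = 100 (k = 10² = 100)
Z(z) = z + 2*z² (Z(z) = (z² + z²) + z = 2*z² + z = z + 2*z²)
E = 18 (E = -3*(1 + 2*(-3)) + 3 = -3*(1 - 6) + 3 = -3*(-5) + 3 = 15 + 3 = 18)
k/(E + a) = 100/(18 + 2) = 100/20 = 100*(1/20) = 5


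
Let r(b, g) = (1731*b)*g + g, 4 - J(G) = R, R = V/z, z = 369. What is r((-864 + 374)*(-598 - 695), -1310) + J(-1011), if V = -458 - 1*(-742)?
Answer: -530138487863498/369 ≈ -1.4367e+12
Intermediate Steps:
V = 284 (V = -458 + 742 = 284)
R = 284/369 ≈ 0.76965
J(G) = 1192/369 (J(G) = 4 - 1*284/369 = 4 - 284/369 = 1192/369)
r(b, g) = g + 1731*b*g (r(b, g) = 1731*b*g + g = g + 1731*b*g)
r((-864 + 374)*(-598 - 695), -1310) + J(-1011) = -1310*(1 + 1731*((-864 + 374)*(-598 - 695))) + 1192/369 = -1310*(1 + 1731*(-490*(-1293))) + 1192/369 = -1310*(1 + 1731*633570) + 1192/369 = -1310*(1 + 1096709670) + 1192/369 = -1310*1096709671 + 1192/369 = -1436689669010 + 1192/369 = -530138487863498/369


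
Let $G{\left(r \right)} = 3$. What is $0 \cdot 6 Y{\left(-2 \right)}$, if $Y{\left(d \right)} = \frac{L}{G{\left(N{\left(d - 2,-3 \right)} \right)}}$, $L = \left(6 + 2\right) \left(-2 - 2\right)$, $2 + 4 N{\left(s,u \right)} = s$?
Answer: $0$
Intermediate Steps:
$N{\left(s,u \right)} = - \frac{1}{2} + \frac{s}{4}$
$L = -32$ ($L = 8 \left(-4\right) = -32$)
$Y{\left(d \right)} = - \frac{32}{3}$
$0 \cdot 6 Y{\left(-2 \right)} = 0 \cdot 6 \left(- \frac{32}{3}\right) = 0 \left(- \frac{32}{3}\right) = 0$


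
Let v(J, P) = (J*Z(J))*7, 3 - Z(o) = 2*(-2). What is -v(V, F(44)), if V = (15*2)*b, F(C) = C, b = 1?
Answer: -1470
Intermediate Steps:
V = 30 (V = (15*2)*1 = 30*1 = 30)
Z(o) = 7 (Z(o) = 3 - 2*(-2) = 3 - 1*(-4) = 3 + 4 = 7)
v(J, P) = 49*J (v(J, P) = (J*7)*7 = (7*J)*7 = 49*J)
-v(V, F(44)) = -49*30 = -1*1470 = -1470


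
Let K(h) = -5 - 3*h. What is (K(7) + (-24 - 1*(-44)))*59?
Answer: -354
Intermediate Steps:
(K(7) + (-24 - 1*(-44)))*59 = ((-5 - 3*7) + (-24 - 1*(-44)))*59 = ((-5 - 21) + (-24 + 44))*59 = (-26 + 20)*59 = -6*59 = -354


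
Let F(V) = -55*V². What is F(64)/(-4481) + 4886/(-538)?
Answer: 49653237/1205389 ≈ 41.193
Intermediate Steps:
F(64)/(-4481) + 4886/(-538) = -55*64²/(-4481) + 4886/(-538) = -55*4096*(-1/4481) + 4886*(-1/538) = -225280*(-1/4481) - 2443/269 = 225280/4481 - 2443/269 = 49653237/1205389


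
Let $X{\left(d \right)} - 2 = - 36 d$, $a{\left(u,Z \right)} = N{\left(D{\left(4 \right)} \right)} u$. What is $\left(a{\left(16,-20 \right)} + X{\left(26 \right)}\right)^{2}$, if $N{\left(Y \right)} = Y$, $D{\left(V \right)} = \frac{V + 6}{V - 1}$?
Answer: $\frac{6980164}{9} \approx 7.7557 \cdot 10^{5}$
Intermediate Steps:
$D{\left(V \right)} = \frac{6 + V}{-1 + V}$
$a{\left(u,Z \right)} = \frac{10 u}{3}$ ($a{\left(u,Z \right)} = \frac{6 + 4}{-1 + 4} u = \frac{1}{3} \cdot 10 u = \frac{10 u}{3}$)
$X{\left(d \right)} = 2 - 36 d$
$\left(a{\left(16,-20 \right)} + X{\left(26 \right)}\right)^{2} = \left(\frac{10}{3} \cdot 16 + \left(2 - 936\right)\right)^{2} = \left(\frac{160}{3} + \left(2 - 936\right)\right)^{2} = \left(\frac{160}{3} - 934\right)^{2} = \left(- \frac{2642}{3}\right)^{2} = \frac{6980164}{9}$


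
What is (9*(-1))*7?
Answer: -63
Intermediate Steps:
(9*(-1))*7 = -9*7 = -63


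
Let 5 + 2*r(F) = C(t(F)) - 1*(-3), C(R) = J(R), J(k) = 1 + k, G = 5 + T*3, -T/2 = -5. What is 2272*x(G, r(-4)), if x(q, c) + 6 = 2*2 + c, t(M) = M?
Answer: -10224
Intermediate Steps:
T = 10 (T = -2*(-5) = 10)
G = 35 (G = 5 + 10*3 = 5 + 30 = 35)
C(R) = 1 + R
r(F) = -1/2 + F/2 (r(F) = -5/2 + ((1 + F) - 1*(-3))/2 = -5/2 + ((1 + F) + 3)/2 = -5/2 + (4 + F)/2 = -5/2 + (2 + F/2) = -1/2 + F/2)
x(q, c) = -2 + c (x(q, c) = -6 + (2*2 + c) = -6 + (4 + c) = -2 + c)
2272*x(G, r(-4)) = 2272*(-2 + (-1/2 + (1/2)*(-4))) = 2272*(-2 + (-1/2 - 2)) = 2272*(-2 - 5/2) = 2272*(-9/2) = -10224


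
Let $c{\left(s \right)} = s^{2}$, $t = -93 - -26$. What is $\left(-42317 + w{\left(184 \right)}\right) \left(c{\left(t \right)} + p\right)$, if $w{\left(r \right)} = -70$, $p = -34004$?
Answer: $1251052305$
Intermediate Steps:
$t = -67$ ($t = -93 + 26 = -67$)
$\left(-42317 + w{\left(184 \right)}\right) \left(c{\left(t \right)} + p\right) = \left(-42317 - 70\right) \left(\left(-67\right)^{2} - 34004\right) = - 42387 \left(4489 - 34004\right) = \left(-42387\right) \left(-29515\right) = 1251052305$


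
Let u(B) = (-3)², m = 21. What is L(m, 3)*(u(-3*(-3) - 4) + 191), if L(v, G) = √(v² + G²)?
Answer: 3000*√2 ≈ 4242.6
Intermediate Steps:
u(B) = 9
L(v, G) = √(G² + v²)
L(m, 3)*(u(-3*(-3) - 4) + 191) = √(3² + 21²)*(9 + 191) = √(9 + 441)*200 = √450*200 = (15*√2)*200 = 3000*√2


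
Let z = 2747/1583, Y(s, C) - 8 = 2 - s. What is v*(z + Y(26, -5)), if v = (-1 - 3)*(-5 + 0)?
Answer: -451620/1583 ≈ -285.29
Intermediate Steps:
Y(s, C) = 10 - s (Y(s, C) = 8 + (2 - s) = 10 - s)
v = 20 (v = -4*(-5) = 20)
z = 2747/1583 (z = 2747*(1/1583) = 2747/1583 ≈ 1.7353)
v*(z + Y(26, -5)) = 20*(2747/1583 + (10 - 1*26)) = 20*(2747/1583 + (10 - 26)) = 20*(2747/1583 - 16) = 20*(-22581/1583) = -451620/1583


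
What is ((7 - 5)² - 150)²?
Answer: 21316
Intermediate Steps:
((7 - 5)² - 150)² = (2² - 150)² = (4 - 150)² = (-146)² = 21316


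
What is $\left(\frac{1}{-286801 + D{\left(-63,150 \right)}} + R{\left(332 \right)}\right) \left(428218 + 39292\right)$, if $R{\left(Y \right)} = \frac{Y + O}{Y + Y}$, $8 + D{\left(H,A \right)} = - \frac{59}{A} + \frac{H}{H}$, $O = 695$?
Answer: $\frac{10327934844280715}{14283057988} \approx 7.2309 \cdot 10^{5}$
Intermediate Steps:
$D{\left(H,A \right)} = -7 - \frac{59}{A}$ ($D{\left(H,A \right)} = -8 + \left(- \frac{59}{A} + \frac{H}{H}\right) = -8 + \left(- \frac{59}{A} + 1\right) = -8 + \left(1 - \frac{59}{A}\right) = -7 - \frac{59}{A}$)
$R{\left(Y \right)} = \frac{695 + Y}{2 Y}$ ($R{\left(Y \right)} = \frac{Y + 695}{Y + Y} = \frac{695 + Y}{2 Y}$)
$\left(\frac{1}{-286801 + D{\left(-63,150 \right)}} + R{\left(332 \right)}\right) \left(428218 + 39292\right) = \left(\frac{1}{-286801 - \left(7 + \frac{59}{150}\right)} + \frac{695 + 332}{2 \cdot 332}\right) \left(428218 + 39292\right) = \left(\frac{1}{-286801 - \frac{1109}{150}} + \frac{1}{2} \cdot \frac{1}{332} \cdot 1027\right) 467510 = \left(\frac{1}{-286801 - \frac{1109}{150}} + \frac{1027}{664}\right) 467510 = \left(\frac{1}{- \frac{43021259}{150}} + \frac{1027}{664}\right) 467510 = \left(- \frac{150}{43021259} + \frac{1027}{664}\right) 467510 = \frac{44182733393}{28566115976} \cdot 467510 = \frac{10327934844280715}{14283057988}$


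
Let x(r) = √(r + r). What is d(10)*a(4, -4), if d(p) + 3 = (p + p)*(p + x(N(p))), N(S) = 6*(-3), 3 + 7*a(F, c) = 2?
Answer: -197/7 - 120*I/7 ≈ -28.143 - 17.143*I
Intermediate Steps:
a(F, c) = -⅐ (a(F, c) = -3/7 + (⅐)*2 = -3/7 + 2/7 = -⅐)
N(S) = -18
x(r) = √2*√r (x(r) = √(2*r) = √2*√r)
d(p) = -3 + 2*p*(p + 6*I) (d(p) = -3 + (p + p)*(p + √2*√(-18)) = -3 + (2*p)*(p + √2*(3*I*√2)) = -3 + (2*p)*(p + 6*I) = -3 + 2*p*(p + 6*I))
d(10)*a(4, -4) = (-3 + 2*10² + 12*I*10)*(-⅐) = (-3 + 2*100 + 120*I)*(-⅐) = (-3 + 200 + 120*I)*(-⅐) = (197 + 120*I)*(-⅐) = -197/7 - 120*I/7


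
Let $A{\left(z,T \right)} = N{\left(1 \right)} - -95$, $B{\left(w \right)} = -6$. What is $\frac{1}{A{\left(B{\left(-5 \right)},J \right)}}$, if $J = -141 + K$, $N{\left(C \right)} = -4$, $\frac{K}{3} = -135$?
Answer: $\frac{1}{91} \approx 0.010989$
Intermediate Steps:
$K = -405$ ($K = 3 \left(-135\right) = -405$)
$J = -546$ ($J = -141 - 405 = -546$)
$A{\left(z,T \right)} = 91$ ($A{\left(z,T \right)} = -4 - -95 = -4 + 95 = 91$)
$\frac{1}{A{\left(B{\left(-5 \right)},J \right)}} = \frac{1}{91}$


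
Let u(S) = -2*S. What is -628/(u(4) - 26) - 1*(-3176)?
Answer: 54306/17 ≈ 3194.5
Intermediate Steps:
-628/(u(4) - 26) - 1*(-3176) = -628/(-2*4 - 26) - 1*(-3176) = -628/(-8 - 26) + 3176 = -628/(-34) + 3176 = -628*(-1/34) + 3176 = 314/17 + 3176 = 54306/17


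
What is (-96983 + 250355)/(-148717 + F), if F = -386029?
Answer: -76686/267373 ≈ -0.28681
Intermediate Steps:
(-96983 + 250355)/(-148717 + F) = (-96983 + 250355)/(-148717 - 386029) = 153372/(-534746) = 153372*(-1/534746) = -76686/267373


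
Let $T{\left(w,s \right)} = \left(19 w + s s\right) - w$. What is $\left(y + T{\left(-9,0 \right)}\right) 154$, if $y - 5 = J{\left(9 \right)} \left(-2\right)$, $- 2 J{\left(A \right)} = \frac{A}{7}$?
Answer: $-23980$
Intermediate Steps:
$J{\left(A \right)} = - \frac{A}{14}$ ($J{\left(A \right)} = - \frac{A \frac{1}{7}}{2} = - \frac{\frac{1}{7} A}{2} = - \frac{A}{14}$)
$y = \frac{44}{7}$ ($y = 5 + \left(- \frac{1}{14}\right) 9 \left(-2\right) = 5 - - \frac{9}{7} = 5 + \frac{9}{7} = \frac{44}{7} \approx 6.2857$)
$T{\left(w,s \right)} = s^{2} + 18 w$ ($T{\left(w,s \right)} = \left(19 w + s^{2}\right) - w = \left(s^{2} + 19 w\right) - w = s^{2} + 18 w$)
$\left(y + T{\left(-9,0 \right)}\right) 154 = \left(\frac{44}{7} + \left(0^{2} + 18 \left(-9\right)\right)\right) 154 = \left(\frac{44}{7} + \left(0 - 162\right)\right) 154 = \left(\frac{44}{7} - 162\right) 154 = \left(- \frac{1090}{7}\right) 154 = -23980$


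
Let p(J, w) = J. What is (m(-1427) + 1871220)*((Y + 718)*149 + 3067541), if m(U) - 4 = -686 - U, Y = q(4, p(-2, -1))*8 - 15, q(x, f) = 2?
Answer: 5942874870480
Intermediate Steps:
Y = 1 (Y = 2*8 - 15 = 16 - 15 = 1)
m(U) = -682 - U (m(U) = 4 + (-686 - U) = -682 - U)
(m(-1427) + 1871220)*((Y + 718)*149 + 3067541) = ((-682 - 1*(-1427)) + 1871220)*((1 + 718)*149 + 3067541) = ((-682 + 1427) + 1871220)*(719*149 + 3067541) = (745 + 1871220)*(107131 + 3067541) = 1871965*3174672 = 5942874870480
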